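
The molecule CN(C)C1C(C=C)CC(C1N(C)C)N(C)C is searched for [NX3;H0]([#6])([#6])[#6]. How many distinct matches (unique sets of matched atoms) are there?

[NX3;H0]([#6])([#6])[#6] is the SMARTS for a tertiary amine: a trivalent nitrogen with no H, bonded to three carbons.
The molecule carries 3 separate instances of a dimethylamino group (-N(CH3)2) meeting every constraint; each maps to a distinct set of atoms, giving 3 matches.

3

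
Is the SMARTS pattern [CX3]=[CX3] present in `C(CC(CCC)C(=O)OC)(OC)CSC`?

No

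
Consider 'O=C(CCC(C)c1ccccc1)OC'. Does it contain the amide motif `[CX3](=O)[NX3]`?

No

The pattern [CX3](=O)[NX3] describes a carbonyl carbon bonded to a trivalent nitrogen — an amide.
The closest candidate here is a methyl-ester group (-C(=O)OCH3), but the carbonyl is bonded to O, not to an NX3 nitrogen. No other fragment satisfies the full query, so there is no match.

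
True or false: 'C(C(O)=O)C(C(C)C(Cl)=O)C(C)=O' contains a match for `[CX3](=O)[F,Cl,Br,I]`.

True

The pattern [CX3](=O)[F,Cl,Br,I] describes a carbonyl carbon bonded to a halogen — an acyl halide.
The molecule carries an acyl chloride (-C(=O)Cl), whose atoms satisfy every constraint of the query, so the pattern matches.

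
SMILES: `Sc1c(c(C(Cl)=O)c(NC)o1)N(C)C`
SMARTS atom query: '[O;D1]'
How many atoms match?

The query [O;D1] means: aliphatic oxygen bonded to exactly one heavy atom.
Check the 14 heavy atoms by environment: 1× o (aromatic, D2) → no; 4× c (aromatic, D3) → no; 1× C (D3) → no; 1× O (D1) → match; 1× Cl (D1) → no; 1× S (D1) → no; 1× N (D2) → no; 3× C (D1) → no; 1× N (D3) → no.
That gives 1 matching atom.

1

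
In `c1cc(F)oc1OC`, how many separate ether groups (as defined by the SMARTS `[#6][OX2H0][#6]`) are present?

1

[#6][OX2H0][#6] is the SMARTS for an ether: an aliphatic oxygen bridging two carbons with no H on the oxygen.
Exactly one fragment in the molecule meets all constraints, giving 1 match.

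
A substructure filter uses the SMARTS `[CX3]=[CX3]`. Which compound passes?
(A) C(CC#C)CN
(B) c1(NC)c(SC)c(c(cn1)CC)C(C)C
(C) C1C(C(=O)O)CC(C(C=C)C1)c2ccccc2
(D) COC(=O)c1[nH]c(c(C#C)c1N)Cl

[CX3]=[CX3] describes a non-aromatic C=C double bond between two sp2 carbons (an alkene).
(A) has an ethynyl group (-C#CH) but the C-C bond is a triple bond, not a double bond.
(B) has an ethyl group (-CH2CH3) but its C-C bond is a single bond between CX4 carbons, not CX3=CX3.
(C) contains a vinyl group (-CH=CH2), which satisfies every atom and bond constraint.
(D) has an ethynyl group (-C#CH) but the C-C bond is a triple bond, not a double bond.
So the answer is (C).

C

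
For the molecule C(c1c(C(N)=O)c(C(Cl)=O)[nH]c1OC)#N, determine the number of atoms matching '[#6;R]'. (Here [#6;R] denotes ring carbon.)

4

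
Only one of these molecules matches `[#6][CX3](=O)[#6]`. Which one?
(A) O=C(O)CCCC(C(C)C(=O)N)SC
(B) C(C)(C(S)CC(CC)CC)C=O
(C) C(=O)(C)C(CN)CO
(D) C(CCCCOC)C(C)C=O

C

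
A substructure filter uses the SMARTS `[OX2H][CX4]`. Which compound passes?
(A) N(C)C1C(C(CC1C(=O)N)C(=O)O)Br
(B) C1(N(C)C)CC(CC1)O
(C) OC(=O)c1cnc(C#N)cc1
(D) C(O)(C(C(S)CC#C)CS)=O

[OX2H][CX4] describes a hydroxyl oxygen bound to an sp3 (X4) carbon (an aliphatic alcohol).
(A) has a carboxylic acid group (-C(=O)OH) but the -OH is on a CX3 carbonyl carbon, not a CX4 carbon.
(B) contains a hydroxyl group (-OH), which satisfies every atom and bond constraint.
(C) has a carboxylic acid group (-C(=O)OH) but the -OH is on a CX3 carbonyl carbon, not a CX4 carbon.
(D) has a carboxylic acid group (-C(=O)OH) but the -OH is on a CX3 carbonyl carbon, not a CX4 carbon.
So the answer is (B).

B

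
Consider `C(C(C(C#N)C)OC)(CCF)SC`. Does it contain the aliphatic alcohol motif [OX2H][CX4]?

No

The pattern [OX2H][CX4] describes a hydroxyl oxygen bound to an sp3 (X4) carbon — an aliphatic alcohol.
The closest candidate here is a methoxy ether (-OCH3), but the oxygen has H0 (ether), not H1. No other fragment satisfies the full query, so there is no match.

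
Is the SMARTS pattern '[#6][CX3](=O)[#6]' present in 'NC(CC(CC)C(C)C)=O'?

The pattern [#6][CX3](=O)[#6] describes a carbonyl carbon (no H) flanked by two carbons — a ketone.
The closest candidate here is a primary amide (-C(=O)NH2), but one neighbour of the carbonyl carbon is N, not C. No other fragment satisfies the full query, so there is no match.

No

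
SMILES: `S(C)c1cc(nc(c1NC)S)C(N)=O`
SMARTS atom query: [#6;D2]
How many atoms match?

1

The query [#6;D2] means: any carbon bonded to exactly two heavy atoms.
Check the 14 heavy atoms by environment: 1× n (aromatic, D2) → no; 4× c (aromatic, D3) → no; 1× c (aromatic, D2) → match; 1× S (D1) → no; 1× C (D3) → no; 1× O (D1) → no; 1× N (D1) → no; 1× N (D2) → no; 2× C (D1) → no; 1× S (D2) → no.
That gives 1 matching atom.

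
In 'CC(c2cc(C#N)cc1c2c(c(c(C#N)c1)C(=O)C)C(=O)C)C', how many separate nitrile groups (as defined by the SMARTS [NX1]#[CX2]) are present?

[NX1]#[CX2] is the SMARTS for a nitrile: a nitrogen triple-bonded to a two-connected carbon.
The molecule carries 2 separate instances of a nitrile (-C#N) meeting every constraint; each maps to a distinct set of atoms, giving 2 matches.

2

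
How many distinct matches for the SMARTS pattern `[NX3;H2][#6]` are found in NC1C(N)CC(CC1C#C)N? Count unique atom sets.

[NX3;H2][#6] is the SMARTS for a primary amine: a trivalent nitrogen with two H attached to carbon.
The molecule carries 3 separate instances of a primary amino group (-NH2) meeting every constraint; each maps to a distinct set of atoms, giving 3 matches.

3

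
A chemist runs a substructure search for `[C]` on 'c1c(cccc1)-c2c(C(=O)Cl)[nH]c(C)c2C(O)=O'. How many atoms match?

3

Check the 18 heavy atoms by environment: 1× n (aromatic) → no; 10× c (aromatic) → no; 3× C → match; 3× O → no; 1× Cl → no.
That gives 3 matching atoms.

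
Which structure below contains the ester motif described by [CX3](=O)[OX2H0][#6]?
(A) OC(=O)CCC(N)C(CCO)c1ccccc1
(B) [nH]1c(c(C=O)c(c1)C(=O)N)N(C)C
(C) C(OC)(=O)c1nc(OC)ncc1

C

[CX3](=O)[OX2H0][#6] describes a carbonyl carbon bonded to an oxygen that is itself bonded to carbon (no H on that O) (an ester).
(A) has a carboxylic acid group (-C(=O)OH) but the singly-bonded O carries H (OX2H1, not H0).
(B) has a primary amide (-C(=O)NH2) but the carbonyl is bonded to N, not to an O-C linkage.
(C) contains a methyl-ester group (-C(=O)OCH3), which satisfies every atom and bond constraint.
So the answer is (C).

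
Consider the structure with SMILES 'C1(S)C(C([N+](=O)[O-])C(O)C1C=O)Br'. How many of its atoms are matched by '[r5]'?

5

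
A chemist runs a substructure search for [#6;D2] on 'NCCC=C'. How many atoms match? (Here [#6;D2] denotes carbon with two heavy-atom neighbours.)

The query [#6;D2] means: any carbon bonded to exactly two heavy atoms.
Check the 5 heavy atoms by environment: 3× C (D2) → match; 1× C (D1) → no; 1× N (D1) → no.
That gives 3 matching atoms.

3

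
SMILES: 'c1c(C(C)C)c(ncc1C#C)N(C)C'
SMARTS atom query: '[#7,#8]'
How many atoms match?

Check the 14 heavy atoms by environment: 1× n (aromatic) → match; 5× c (aromatic) → no; 1× N → match; 7× C → no.
Summing the matching environments: 1 + 1 = 2 matching atoms.

2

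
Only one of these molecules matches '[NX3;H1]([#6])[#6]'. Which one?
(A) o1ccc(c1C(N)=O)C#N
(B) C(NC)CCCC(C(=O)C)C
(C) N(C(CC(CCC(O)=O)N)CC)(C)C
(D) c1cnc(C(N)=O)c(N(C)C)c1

[NX3;H1]([#6])[#6] describes a trivalent nitrogen with one H, bonded to two carbons (a secondary amine).
(A) has a primary amide (-C(=O)NH2) but the -C(=O)NH2 nitrogen has H2, not H1.
(B) contains an N-methylamino group (-NHCH3), which satisfies every atom and bond constraint.
(C) has a primary amino group (-NH2) but the nitrogen has H2 and only one carbon neighbour.
(D) has a primary amide (-C(=O)NH2) but the -C(=O)NH2 nitrogen has H2, not H1.
So the answer is (B).

B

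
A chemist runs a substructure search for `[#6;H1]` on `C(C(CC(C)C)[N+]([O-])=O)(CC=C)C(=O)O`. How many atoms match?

Check the 15 heavy atoms by environment: 3× C (H2) → no; 4× C (H1) → match; 1× N (charge +1, H0) → no; 1× O (charge -1, H0) → no; 2× O (H0) → no; 2× C (H3) → no; 1× C (H0) → no; 1× O (H1) → no.
That gives 4 matching atoms.

4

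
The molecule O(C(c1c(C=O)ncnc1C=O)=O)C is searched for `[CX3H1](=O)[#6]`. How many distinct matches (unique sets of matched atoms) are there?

2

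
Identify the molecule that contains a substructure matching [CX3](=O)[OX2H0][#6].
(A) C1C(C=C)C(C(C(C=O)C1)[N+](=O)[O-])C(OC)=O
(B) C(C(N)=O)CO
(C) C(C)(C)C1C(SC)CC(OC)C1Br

[CX3](=O)[OX2H0][#6] describes a carbonyl carbon bonded to an oxygen that is itself bonded to carbon (no H on that O) (an ester).
(A) contains a methyl-ester group (-C(=O)OCH3), which satisfies every atom and bond constraint.
(B) has a primary amide (-C(=O)NH2) but the carbonyl is bonded to N, not to an O-C linkage.
(C) has a methoxy ether (-OCH3) but the ether oxygen is not adjacent to a C=O carbon.
So the answer is (A).

A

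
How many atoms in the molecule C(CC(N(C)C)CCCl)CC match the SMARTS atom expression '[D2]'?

5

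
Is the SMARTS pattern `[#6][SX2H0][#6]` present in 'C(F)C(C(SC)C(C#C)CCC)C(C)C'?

The pattern [#6][SX2H0][#6] describes an aliphatic sulfur bridging two carbons with no H on the sulfur — a thioether.
The molecule carries a methylthio ether (-SCH3), whose atoms satisfy every constraint of the query, so the pattern matches.

Yes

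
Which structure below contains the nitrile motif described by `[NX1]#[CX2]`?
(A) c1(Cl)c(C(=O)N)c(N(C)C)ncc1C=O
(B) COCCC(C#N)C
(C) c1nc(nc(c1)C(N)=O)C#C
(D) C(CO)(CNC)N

B

[NX1]#[CX2] describes a nitrogen triple-bonded to a two-connected carbon (a nitrile).
(A) has a primary amide (-C(=O)NH2) but the nitrogen is NX3, not NX1.
(B) contains a nitrile (-C#N), which satisfies every atom and bond constraint.
(C) has a primary amide (-C(=O)NH2) but the nitrogen is NX3, not NX1.
(D) has a primary amino group (-NH2) but the nitrogen is NX3 (three connections), not NX1 triple-bonded.
So the answer is (B).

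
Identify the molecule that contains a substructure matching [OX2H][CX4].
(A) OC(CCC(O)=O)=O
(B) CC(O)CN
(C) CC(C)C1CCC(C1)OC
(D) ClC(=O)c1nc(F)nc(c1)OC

B

[OX2H][CX4] describes a hydroxyl oxygen bound to an sp3 (X4) carbon (an aliphatic alcohol).
(A) has a carboxylic acid group (-C(=O)OH) but the -OH is on a CX3 carbonyl carbon, not a CX4 carbon.
(B) contains a hydroxyl group (-OH), which satisfies every atom and bond constraint.
(C) has a methoxy ether (-OCH3) but the oxygen has H0 (ether), not H1.
(D) has a methoxy ether (-OCH3) but the oxygen has H0 (ether), not H1.
So the answer is (B).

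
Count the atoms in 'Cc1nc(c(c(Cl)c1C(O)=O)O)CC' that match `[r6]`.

6

The query [r6] means: r6 matches atoms in a six-membered ring.
Check the 14 heavy atoms by environment: 1× n (aromatic, in 6-ring) → match; 5× c (aromatic, in 6-ring) → match; 1× Cl (acyclic) → no; 4× C (acyclic) → no; 3× O (acyclic) → no.
Summing the matching environments: 1 + 5 = 6 matching atoms.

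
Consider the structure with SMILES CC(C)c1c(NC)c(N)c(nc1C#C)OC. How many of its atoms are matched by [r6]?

6

The query [r6] means: r6 matches atoms in a six-membered ring.
Check the 16 heavy atoms by environment: 1× n (aromatic, in 6-ring) → match; 5× c (aromatic, in 6-ring) → match; 7× C (acyclic) → no; 1× O (acyclic) → no; 2× N (acyclic) → no.
Summing the matching environments: 1 + 5 = 6 matching atoms.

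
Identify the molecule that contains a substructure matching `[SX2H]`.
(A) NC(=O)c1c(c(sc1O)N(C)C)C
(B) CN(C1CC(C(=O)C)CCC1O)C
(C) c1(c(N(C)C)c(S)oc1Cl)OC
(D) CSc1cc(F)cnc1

C

[SX2H] describes an aliphatic sulfur with two connections, one being H (a thiol).
(A) has a hydroxyl group (-OH) but it is an -OH, not an -SH.
(B) has a hydroxyl group (-OH) but it is an -OH, not an -SH.
(C) contains a thiol (-SH), which satisfies every atom and bond constraint.
(D) has a methylthio ether (-SCH3) but the sulfur has H0 (bonded to two carbons), not H1.
So the answer is (C).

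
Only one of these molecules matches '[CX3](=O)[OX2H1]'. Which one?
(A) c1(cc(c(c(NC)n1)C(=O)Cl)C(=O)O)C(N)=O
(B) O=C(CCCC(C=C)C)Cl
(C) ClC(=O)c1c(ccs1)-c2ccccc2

[CX3](=O)[OX2H1] describes an sp2 carbon double-bonded to O and single-bonded to an -OH oxygen (a carboxylic acid).
(A) contains a carboxylic acid group (-C(=O)OH), which satisfies every atom and bond constraint.
(B) has an acyl chloride (-C(=O)Cl) but the carbonyl is bonded to Cl, not to an -OH oxygen.
(C) has an acyl chloride (-C(=O)Cl) but the carbonyl is bonded to Cl, not to an -OH oxygen.
So the answer is (A).

A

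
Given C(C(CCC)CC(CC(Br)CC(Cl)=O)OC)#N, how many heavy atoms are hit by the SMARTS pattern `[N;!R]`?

The query [N;!R] means: aliphatic nitrogen not in a ring.
Check the 17 heavy atoms by environment: 12× C (acyclic) → no; 1× Br (acyclic) → no; 2× O (acyclic) → no; 1× Cl (acyclic) → no; 1× N (acyclic) → match.
That gives 1 matching atom.

1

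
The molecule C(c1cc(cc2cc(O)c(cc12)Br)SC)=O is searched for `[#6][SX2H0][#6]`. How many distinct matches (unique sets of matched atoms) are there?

1

[#6][SX2H0][#6] is the SMARTS for a thioether: an aliphatic sulfur bridging two carbons with no H on the sulfur.
Exactly one fragment in the molecule meets all constraints, giving 1 match.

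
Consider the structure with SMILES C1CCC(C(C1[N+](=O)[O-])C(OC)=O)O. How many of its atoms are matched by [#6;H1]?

3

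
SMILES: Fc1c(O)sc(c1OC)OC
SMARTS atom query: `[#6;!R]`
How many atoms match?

The query [#6;!R] means: carbon not in any ring.
Check the 11 heavy atoms by environment: 1× s (aromatic, in 5-ring) → no; 4× c (aromatic, in 5-ring) → no; 3× O (acyclic) → no; 2× C (acyclic) → match; 1× F (acyclic) → no.
That gives 2 matching atoms.

2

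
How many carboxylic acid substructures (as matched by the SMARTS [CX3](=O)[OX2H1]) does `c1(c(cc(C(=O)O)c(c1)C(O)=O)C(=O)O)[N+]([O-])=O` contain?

[CX3](=O)[OX2H1] is the SMARTS for a carboxylic acid: an sp2 carbon double-bonded to O and single-bonded to an -OH oxygen.
The molecule carries 3 separate instances of a carboxylic acid group (-C(=O)OH) meeting every constraint; each maps to a distinct set of atoms, giving 3 matches.

3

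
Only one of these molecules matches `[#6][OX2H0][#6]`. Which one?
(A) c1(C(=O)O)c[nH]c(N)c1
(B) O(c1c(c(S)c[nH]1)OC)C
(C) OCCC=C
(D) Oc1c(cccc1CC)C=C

[#6][OX2H0][#6] describes an aliphatic oxygen bridging two carbons with no H on the oxygen (an ether).
(A) has a carboxylic acid group (-C(=O)OH) but the -OH oxygen has H1; the =O is OX1, not OX2.
(B) contains a methoxy ether (-OCH3), which satisfies every atom and bond constraint.
(C) has a hydroxyl group (-OH) but the oxygen has H1, not H0 bridging two carbons.
(D) has a hydroxyl group (-OH) but the oxygen has H1, not H0 bridging two carbons.
So the answer is (B).

B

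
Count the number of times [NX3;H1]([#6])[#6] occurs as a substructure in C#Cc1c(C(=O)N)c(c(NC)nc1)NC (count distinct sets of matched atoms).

[NX3;H1]([#6])[#6] is the SMARTS for a secondary amine: a trivalent nitrogen with one H, bonded to two carbons.
The molecule carries 2 separate instances of an N-methylamino group (-NHCH3) meeting every constraint; each maps to a distinct set of atoms, giving 2 matches.

2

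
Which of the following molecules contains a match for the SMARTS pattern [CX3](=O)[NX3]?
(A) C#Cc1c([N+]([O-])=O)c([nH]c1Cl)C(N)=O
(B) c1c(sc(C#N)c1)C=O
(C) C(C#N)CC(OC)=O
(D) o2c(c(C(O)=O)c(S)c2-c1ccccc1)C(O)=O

A

[CX3](=O)[NX3] describes a carbonyl carbon bonded to a trivalent nitrogen (an amide).
(A) contains a primary amide (-C(=O)NH2), which satisfies every atom and bond constraint.
(B) has a nitrile (-C#N) but the nitrile N is NX1 (triple-bonded), not NX3.
(C) has a methyl-ester group (-C(=O)OCH3) but the carbonyl is bonded to O, not to an NX3 nitrogen.
(D) has a carboxylic acid group (-C(=O)OH) but the carbonyl is bonded to O, not to an NX3 nitrogen.
So the answer is (A).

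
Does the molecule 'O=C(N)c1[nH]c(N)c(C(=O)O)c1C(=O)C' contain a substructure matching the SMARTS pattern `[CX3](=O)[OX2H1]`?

The pattern [CX3](=O)[OX2H1] describes an sp2 carbon double-bonded to O and single-bonded to an -OH oxygen — a carboxylic acid.
The molecule carries a carboxylic acid group (-C(=O)OH), whose atoms satisfy every constraint of the query, so the pattern matches.

Yes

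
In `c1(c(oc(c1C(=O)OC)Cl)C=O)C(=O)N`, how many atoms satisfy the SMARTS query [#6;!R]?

4

The query [#6;!R] means: carbon not in any ring.
Check the 15 heavy atoms by environment: 1× o (aromatic, in 5-ring) → no; 4× c (aromatic, in 5-ring) → no; 4× C (acyclic) → match; 4× O (acyclic) → no; 1× N (acyclic) → no; 1× Cl (acyclic) → no.
That gives 4 matching atoms.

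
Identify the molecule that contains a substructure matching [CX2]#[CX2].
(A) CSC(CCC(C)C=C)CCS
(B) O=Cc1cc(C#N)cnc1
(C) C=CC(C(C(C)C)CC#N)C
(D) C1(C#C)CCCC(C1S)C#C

D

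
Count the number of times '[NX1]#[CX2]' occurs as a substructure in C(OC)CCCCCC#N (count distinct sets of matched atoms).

1

[NX1]#[CX2] is the SMARTS for a nitrile: a nitrogen triple-bonded to a two-connected carbon.
Exactly one fragment in the molecule meets all constraints, giving 1 match.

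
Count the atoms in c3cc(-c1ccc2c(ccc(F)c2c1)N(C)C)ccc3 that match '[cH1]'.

10

Check the 20 heavy atoms by environment: 6× c (aromatic, H0) → no; 10× c (aromatic, H1) → match; 1× F (H0) → no; 1× N (H0) → no; 2× C (H3) → no.
That gives 10 matching atoms.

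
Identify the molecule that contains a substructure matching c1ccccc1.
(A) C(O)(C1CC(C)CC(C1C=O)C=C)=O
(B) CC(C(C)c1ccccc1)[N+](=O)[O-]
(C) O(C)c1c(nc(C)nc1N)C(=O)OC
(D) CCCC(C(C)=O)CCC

c1ccccc1 describes six aromatic carbons in a ring (a benzene ring).
(A) has a methyl group (-CH3) but no six-membered all-carbon aromatic ring is present.
(B) contains a phenyl ring, which satisfies every atom and bond constraint.
(C) has a methyl group (-CH3) but no six-membered all-carbon aromatic ring is present.
(D) has a methyl group (-CH3) but no six-membered all-carbon aromatic ring is present.
So the answer is (B).

B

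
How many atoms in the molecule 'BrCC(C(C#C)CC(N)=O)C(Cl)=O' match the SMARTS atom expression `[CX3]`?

2

The query [CX3] means: C with X3: aliphatic carbon with exactly 3 total connections.
Check the 13 heavy atoms by environment: 4× C (X4) → no; 1× Br (X1) → no; 2× C (X2) → no; 2× C (X3) → match; 2× O (X1) → no; 1× N (X3) → no; 1× Cl (X1) → no.
That gives 2 matching atoms.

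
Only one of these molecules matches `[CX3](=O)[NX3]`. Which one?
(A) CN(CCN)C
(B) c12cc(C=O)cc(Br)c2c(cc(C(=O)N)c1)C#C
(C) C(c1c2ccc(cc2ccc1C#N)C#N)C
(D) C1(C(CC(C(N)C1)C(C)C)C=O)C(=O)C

B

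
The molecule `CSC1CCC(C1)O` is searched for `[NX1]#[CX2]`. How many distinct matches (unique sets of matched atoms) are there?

[NX1]#[CX2] is the SMARTS for a nitrile: a nitrogen triple-bonded to a two-connected carbon.
No fragment in the molecule satisfies every constraint, giving 0 matches.

0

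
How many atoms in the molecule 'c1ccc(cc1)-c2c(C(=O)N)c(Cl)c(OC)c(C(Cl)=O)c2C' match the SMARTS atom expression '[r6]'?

12

The query [r6] means: r6 matches atoms in a six-membered ring.
Check the 22 heavy atoms by environment: 12× c (aromatic, in 6-ring) → match; 4× C (acyclic) → no; 3× O (acyclic) → no; 1× N (acyclic) → no; 2× Cl (acyclic) → no.
That gives 12 matching atoms.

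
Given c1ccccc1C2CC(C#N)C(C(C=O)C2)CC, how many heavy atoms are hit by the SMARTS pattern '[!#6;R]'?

Check the 18 heavy atoms by environment: 6× C (in 6-ring) → no; 4× C (acyclic) → no; 1× N (acyclic) → no; 6× c (aromatic, in 6-ring) → no; 1× O (acyclic) → no.
No environment satisfies the query, so 0 matching atoms.

0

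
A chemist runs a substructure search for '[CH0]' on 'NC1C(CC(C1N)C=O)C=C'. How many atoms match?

Check the 11 heavy atoms by environment: 6× C (H1) → no; 2× C (H2) → no; 2× N (H2) → no; 1× O (H0) → no.
No environment satisfies the query, so 0 matching atoms.

0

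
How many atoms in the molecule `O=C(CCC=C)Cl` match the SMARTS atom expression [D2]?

3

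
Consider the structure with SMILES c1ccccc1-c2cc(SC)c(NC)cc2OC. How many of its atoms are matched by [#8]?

Check the 18 heavy atoms by environment: 12× c (aromatic) → no; 1× N → no; 3× C → no; 1× S → no; 1× O → match.
That gives 1 matching atom.

1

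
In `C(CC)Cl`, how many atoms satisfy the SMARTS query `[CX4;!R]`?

3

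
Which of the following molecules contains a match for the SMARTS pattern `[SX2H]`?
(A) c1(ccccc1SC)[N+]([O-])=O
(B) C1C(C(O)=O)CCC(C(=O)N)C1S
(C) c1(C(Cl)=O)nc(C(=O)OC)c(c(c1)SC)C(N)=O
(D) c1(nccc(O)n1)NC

B

[SX2H] describes an aliphatic sulfur with two connections, one being H (a thiol).
(A) has a methylthio ether (-SCH3) but the sulfur has H0 (bonded to two carbons), not H1.
(B) contains a thiol (-SH), which satisfies every atom and bond constraint.
(C) has a methylthio ether (-SCH3) but the sulfur has H0 (bonded to two carbons), not H1.
(D) has a hydroxyl group (-OH) but it is an -OH, not an -SH.
So the answer is (B).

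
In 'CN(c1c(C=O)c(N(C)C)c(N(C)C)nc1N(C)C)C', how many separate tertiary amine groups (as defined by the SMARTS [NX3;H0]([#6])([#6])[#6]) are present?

4

[NX3;H0]([#6])([#6])[#6] is the SMARTS for a tertiary amine: a trivalent nitrogen with no H, bonded to three carbons.
The molecule carries 4 separate instances of a dimethylamino group (-N(CH3)2) meeting every constraint; each maps to a distinct set of atoms, giving 4 matches.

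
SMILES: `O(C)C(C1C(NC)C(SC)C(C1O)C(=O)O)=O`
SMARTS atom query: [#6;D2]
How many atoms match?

0

The query [#6;D2] means: any carbon bonded to exactly two heavy atoms.
Check the 17 heavy atoms by environment: 7× C (D3) → no; 1× N (D2) → no; 3× C (D1) → no; 4× O (D1) → no; 1× S (D2) → no; 1× O (D2) → no.
No environment satisfies the query, so 0 matching atoms.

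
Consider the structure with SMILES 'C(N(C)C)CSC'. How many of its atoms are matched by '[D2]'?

The query [D2] means: atom with exactly two heavy-atom neighbours.
Check the 7 heavy atoms by environment: 2× C (D2) → match; 1× N (D3) → no; 3× C (D1) → no; 1× S (D2) → match.
Summing the matching environments: 2 + 1 = 3 matching atoms.

3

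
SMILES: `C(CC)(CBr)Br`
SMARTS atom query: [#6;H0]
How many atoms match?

The query [#6;H0] means: any carbon with no attached hydrogen.
Check the 6 heavy atoms by environment: 2× C (H2) → no; 1× C (H1) → no; 2× Br (H0) → no; 1× C (H3) → no.
No environment satisfies the query, so 0 matching atoms.

0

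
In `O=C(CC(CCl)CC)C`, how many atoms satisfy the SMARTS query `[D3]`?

2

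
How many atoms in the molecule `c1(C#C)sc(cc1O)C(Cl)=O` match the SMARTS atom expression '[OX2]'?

The query [OX2] means: aliphatic oxygen with two total connections — ether, hydroxyl, or ester single-bond O.
Check the 11 heavy atoms by environment: 1× s (aromatic, X2) → no; 4× c (aromatic, X3) → no; 1× C (X3) → no; 1× O (X1) → no; 1× Cl (X1) → no; 2× C (X2) → no; 1× O (X2) → match.
That gives 1 matching atom.

1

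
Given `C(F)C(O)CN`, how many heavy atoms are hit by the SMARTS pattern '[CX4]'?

The query [CX4] means: C with X4: aliphatic carbon with exactly 4 total connections (bonds + H).
Check the 6 heavy atoms by environment: 3× C (X4) → match; 1× F (X1) → no; 1× O (X2) → no; 1× N (X3) → no.
That gives 3 matching atoms.

3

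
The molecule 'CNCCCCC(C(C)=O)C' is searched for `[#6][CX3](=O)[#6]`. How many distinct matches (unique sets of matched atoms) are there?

[#6][CX3](=O)[#6] is the SMARTS for a ketone: a carbonyl carbon (no H) flanked by two carbons.
Exactly one fragment in the molecule meets all constraints, giving 1 match.

1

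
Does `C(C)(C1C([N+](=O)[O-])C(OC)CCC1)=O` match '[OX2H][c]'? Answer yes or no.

The pattern [OX2H][c] describes a hydroxyl oxygen attached to an aromatic carbon — a phenol.
The closest candidate here is a methoxy ether (-OCH3), but the oxygen has H0, not H1. No other fragment satisfies the full query, so there is no match.

No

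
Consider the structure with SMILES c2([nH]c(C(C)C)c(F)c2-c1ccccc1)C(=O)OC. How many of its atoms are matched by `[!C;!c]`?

The query [!C;!c] means: neither aliphatic nor aromatic carbon — same as [!#6].
Check the 19 heavy atoms by environment: 1× n (aromatic) → match; 10× c (aromatic) → no; 5× C → no; 2× O → match; 1× F → match.
Summing the matching environments: 1 + 2 + 1 = 4 matching atoms.

4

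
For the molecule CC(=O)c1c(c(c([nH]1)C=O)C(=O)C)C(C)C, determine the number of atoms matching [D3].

The query [D3] means: atom with exactly three heavy-atom neighbours.
Check the 16 heavy atoms by environment: 1× n (aromatic, D2) → no; 4× c (aromatic, D3) → match; 3× C (D3) → match; 3× O (D1) → no; 4× C (D1) → no; 1× C (D2) → no.
Summing the matching environments: 4 + 3 = 7 matching atoms.

7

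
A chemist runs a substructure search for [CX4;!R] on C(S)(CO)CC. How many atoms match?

The query [CX4;!R] means: aliphatic carbon with four total connections, not in a ring.
Check the 6 heavy atoms by environment: 4× C (X4, acyclic) → match; 1× O (X2, acyclic) → no; 1× S (X2, acyclic) → no.
That gives 4 matching atoms.

4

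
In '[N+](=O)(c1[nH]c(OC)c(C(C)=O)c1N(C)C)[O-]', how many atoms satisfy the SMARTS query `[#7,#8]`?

7

The query [#7,#8] means: nitrogen or oxygen (comma = OR).
Check the 16 heavy atoms by environment: 1× n (aromatic) → match; 4× c (aromatic) → no; 3× O → match; 5× C → no; 1× N (charge +1) → match; 1× O (charge -1) → match; 1× N → match.
Summing the matching environments: 1 + 3 + 1 + 1 + 1 = 7 matching atoms.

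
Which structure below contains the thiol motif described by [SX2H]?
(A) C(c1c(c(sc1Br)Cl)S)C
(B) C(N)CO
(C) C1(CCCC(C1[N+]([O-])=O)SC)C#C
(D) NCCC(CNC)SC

A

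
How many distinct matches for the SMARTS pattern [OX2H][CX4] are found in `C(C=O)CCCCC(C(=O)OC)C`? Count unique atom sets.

0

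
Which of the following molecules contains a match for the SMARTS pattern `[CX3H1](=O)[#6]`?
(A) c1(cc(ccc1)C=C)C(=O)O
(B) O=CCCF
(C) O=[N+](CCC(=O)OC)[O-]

B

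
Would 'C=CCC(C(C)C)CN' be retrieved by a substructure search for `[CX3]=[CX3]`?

The pattern [CX3]=[CX3] describes a non-aromatic C=C double bond between two sp2 carbons — an alkene.
The molecule carries a vinyl group (-CH=CH2), whose atoms satisfy every constraint of the query, so the pattern matches.

Yes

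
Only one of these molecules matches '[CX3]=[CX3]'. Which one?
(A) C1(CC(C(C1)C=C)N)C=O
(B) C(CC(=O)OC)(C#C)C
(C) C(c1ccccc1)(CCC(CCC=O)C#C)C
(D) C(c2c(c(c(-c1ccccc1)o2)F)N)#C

A

[CX3]=[CX3] describes a non-aromatic C=C double bond between two sp2 carbons (an alkene).
(A) contains a vinyl group (-CH=CH2), which satisfies every atom and bond constraint.
(B) has an ethynyl group (-C#CH) but the C-C bond is a triple bond, not a double bond.
(C) has an ethynyl group (-C#CH) but the C-C bond is a triple bond, not a double bond.
(D) has an ethynyl group (-C#CH) but the C-C bond is a triple bond, not a double bond.
So the answer is (A).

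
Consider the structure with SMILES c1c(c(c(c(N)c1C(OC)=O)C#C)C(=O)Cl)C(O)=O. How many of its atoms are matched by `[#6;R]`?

6

Check the 19 heavy atoms by environment: 6× c (aromatic, in 6-ring) → match; 6× C (acyclic) → no; 1× N (acyclic) → no; 5× O (acyclic) → no; 1× Cl (acyclic) → no.
That gives 6 matching atoms.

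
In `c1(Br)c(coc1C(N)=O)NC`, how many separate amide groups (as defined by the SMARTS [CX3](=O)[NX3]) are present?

[CX3](=O)[NX3] is the SMARTS for an amide: a carbonyl carbon bonded to a trivalent nitrogen.
Exactly one fragment in the molecule meets all constraints, giving 1 match.

1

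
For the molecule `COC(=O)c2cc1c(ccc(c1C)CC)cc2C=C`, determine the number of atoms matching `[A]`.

9

The query [A] means: A matches any aliphatic (non-aromatic) heavy atom.
Check the 19 heavy atoms by environment: 10× c (aromatic) → no; 7× C → match; 2× O → match.
Summing the matching environments: 7 + 2 = 9 matching atoms.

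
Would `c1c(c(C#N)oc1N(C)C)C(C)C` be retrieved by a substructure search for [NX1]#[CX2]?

Yes

The pattern [NX1]#[CX2] describes a nitrogen triple-bonded to a two-connected carbon — a nitrile.
The molecule carries a nitrile (-C#N), whose atoms satisfy every constraint of the query, so the pattern matches.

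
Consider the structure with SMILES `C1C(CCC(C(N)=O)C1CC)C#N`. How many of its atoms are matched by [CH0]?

2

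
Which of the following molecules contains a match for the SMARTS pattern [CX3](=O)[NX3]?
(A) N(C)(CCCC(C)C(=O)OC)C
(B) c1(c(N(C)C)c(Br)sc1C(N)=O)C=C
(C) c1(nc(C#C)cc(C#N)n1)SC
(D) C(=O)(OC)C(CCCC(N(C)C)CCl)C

B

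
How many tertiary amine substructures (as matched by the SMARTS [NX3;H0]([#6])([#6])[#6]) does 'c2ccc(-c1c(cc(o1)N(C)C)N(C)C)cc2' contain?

2

[NX3;H0]([#6])([#6])[#6] is the SMARTS for a tertiary amine: a trivalent nitrogen with no H, bonded to three carbons.
The molecule carries 2 separate instances of a dimethylamino group (-N(CH3)2) meeting every constraint; each maps to a distinct set of atoms, giving 2 matches.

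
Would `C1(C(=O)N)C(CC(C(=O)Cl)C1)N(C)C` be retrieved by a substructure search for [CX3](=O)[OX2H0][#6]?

No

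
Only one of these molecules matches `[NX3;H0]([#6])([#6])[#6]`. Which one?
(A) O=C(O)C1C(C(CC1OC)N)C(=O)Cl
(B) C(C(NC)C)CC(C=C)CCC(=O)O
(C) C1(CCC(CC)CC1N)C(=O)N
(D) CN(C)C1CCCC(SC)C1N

D

[NX3;H0]([#6])([#6])[#6] describes a trivalent nitrogen with no H, bonded to three carbons (a tertiary amine).
(A) has a primary amino group (-NH2) but the nitrogen has H2, not H0 with three carbons.
(B) has an N-methylamino group (-NHCH3) but the nitrogen still has one H (H1), not H0.
(C) has a primary amide (-C(=O)NH2) but the amide nitrogen has H2 and only one carbon neighbour.
(D) contains a dimethylamino group (-N(CH3)2), which satisfies every atom and bond constraint.
So the answer is (D).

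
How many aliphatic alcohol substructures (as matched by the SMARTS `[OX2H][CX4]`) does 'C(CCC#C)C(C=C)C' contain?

0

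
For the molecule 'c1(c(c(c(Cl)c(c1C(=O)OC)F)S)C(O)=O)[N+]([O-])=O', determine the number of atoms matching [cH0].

The query [cH0] means: aromatic carbon with no attached hydrogen (substituted or ring-fusion).
Check the 19 heavy atoms by environment: 6× c (aromatic, H0) → match; 1× F (H0) → no; 1× Cl (H0) → no; 1× S (H1) → no; 2× C (H0) → no; 4× O (H0) → no; 1× O (H1) → no; 1× C (H3) → no; 1× N (charge +1, H0) → no; 1× O (charge -1, H0) → no.
That gives 6 matching atoms.

6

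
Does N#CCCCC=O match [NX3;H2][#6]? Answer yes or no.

No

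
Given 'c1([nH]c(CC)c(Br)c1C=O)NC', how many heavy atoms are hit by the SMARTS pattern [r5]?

5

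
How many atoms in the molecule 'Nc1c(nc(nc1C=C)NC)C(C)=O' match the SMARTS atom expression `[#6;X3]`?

7

The query [#6;X3] means: any carbon (aromatic or not) with three total connections.
Check the 14 heavy atoms by environment: 2× n (aromatic, X2) → no; 4× c (aromatic, X3) → match; 2× N (X3) → no; 3× C (X3) → match; 2× C (X4) → no; 1× O (X1) → no.
Summing the matching environments: 4 + 3 = 7 matching atoms.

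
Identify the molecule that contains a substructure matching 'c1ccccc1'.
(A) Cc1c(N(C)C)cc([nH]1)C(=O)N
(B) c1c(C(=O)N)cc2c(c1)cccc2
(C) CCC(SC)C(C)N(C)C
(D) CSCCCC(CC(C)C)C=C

B

c1ccccc1 describes six aromatic carbons in a ring (a benzene ring).
(A) has a methyl group (-CH3) but no six-membered all-carbon aromatic ring is present.
(B) contains the required atom environment, so the pattern matches.
(C) has a methyl group (-CH3) but no six-membered all-carbon aromatic ring is present.
(D) has a methyl group (-CH3) but no six-membered all-carbon aromatic ring is present.
So the answer is (B).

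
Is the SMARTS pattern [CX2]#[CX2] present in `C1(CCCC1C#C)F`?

The pattern [CX2]#[CX2] describes a carbon-carbon triple bond — an alkyne.
The molecule carries an ethynyl group (-C#CH), whose atoms satisfy every constraint of the query, so the pattern matches.

Yes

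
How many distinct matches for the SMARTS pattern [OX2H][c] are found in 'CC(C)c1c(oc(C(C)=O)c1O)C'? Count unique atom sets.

1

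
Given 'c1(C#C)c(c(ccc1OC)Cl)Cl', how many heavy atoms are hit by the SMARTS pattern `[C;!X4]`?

2

Check the 12 heavy atoms by environment: 6× c (aromatic, X3) → no; 2× Cl (X1) → no; 2× C (X2) → match; 1× O (X2) → no; 1× C (X4) → no.
That gives 2 matching atoms.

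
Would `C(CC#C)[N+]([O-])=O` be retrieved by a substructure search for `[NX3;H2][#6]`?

No

The pattern [NX3;H2][#6] describes a trivalent nitrogen with two H attached to carbon — a primary amine.
The closest candidate here is a nitro group (-[N+](=O)[O-]), but the nitrogen is [N+] with no H, not NX3H2. No other fragment satisfies the full query, so there is no match.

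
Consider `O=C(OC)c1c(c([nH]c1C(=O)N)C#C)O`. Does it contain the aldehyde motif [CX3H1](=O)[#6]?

No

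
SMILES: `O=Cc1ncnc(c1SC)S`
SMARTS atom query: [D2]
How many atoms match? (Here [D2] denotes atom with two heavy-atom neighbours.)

The query [D2] means: atom with exactly two heavy-atom neighbours.
Check the 11 heavy atoms by environment: 2× n (aromatic, D2) → match; 1× c (aromatic, D2) → match; 3× c (aromatic, D3) → no; 1× S (D1) → no; 1× S (D2) → match; 1× C (D1) → no; 1× C (D2) → match; 1× O (D1) → no.
Summing the matching environments: 2 + 1 + 1 + 1 = 5 matching atoms.

5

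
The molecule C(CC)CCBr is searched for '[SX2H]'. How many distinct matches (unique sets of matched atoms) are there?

[SX2H] is the SMARTS for a thiol: an aliphatic sulfur with two connections, one being H.
No fragment in the molecule satisfies every constraint, giving 0 matches.

0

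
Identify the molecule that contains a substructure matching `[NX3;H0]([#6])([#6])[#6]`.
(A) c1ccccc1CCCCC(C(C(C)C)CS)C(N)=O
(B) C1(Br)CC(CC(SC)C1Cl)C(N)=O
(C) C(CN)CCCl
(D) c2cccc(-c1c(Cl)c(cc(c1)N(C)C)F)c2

[NX3;H0]([#6])([#6])[#6] describes a trivalent nitrogen with no H, bonded to three carbons (a tertiary amine).
(A) has a primary amide (-C(=O)NH2) but the amide nitrogen has H2 and only one carbon neighbour.
(B) has a primary amide (-C(=O)NH2) but the amide nitrogen has H2 and only one carbon neighbour.
(C) has a primary amino group (-NH2) but the nitrogen has H2, not H0 with three carbons.
(D) contains a dimethylamino group (-N(CH3)2), which satisfies every atom and bond constraint.
So the answer is (D).

D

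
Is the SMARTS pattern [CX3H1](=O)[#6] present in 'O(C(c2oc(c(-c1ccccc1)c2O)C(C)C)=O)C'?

No

The pattern [CX3H1](=O)[#6] describes an sp2 carbon with one H, double-bonded to O and single-bonded to carbon — an aldehyde.
The closest candidate here is a methyl-ester group (-C(=O)OCH3), but the carbonyl carbon has H0, not H1. No other fragment satisfies the full query, so there is no match.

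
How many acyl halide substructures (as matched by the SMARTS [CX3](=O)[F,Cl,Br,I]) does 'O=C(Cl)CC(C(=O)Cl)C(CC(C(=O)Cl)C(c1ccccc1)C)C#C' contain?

3

[CX3](=O)[F,Cl,Br,I] is the SMARTS for an acyl halide: a carbonyl carbon bonded to a halogen.
The molecule carries 3 separate instances of an acyl chloride (-C(=O)Cl) meeting every constraint; each maps to a distinct set of atoms, giving 3 matches.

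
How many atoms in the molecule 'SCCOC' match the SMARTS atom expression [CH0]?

0

Check the 5 heavy atoms by environment: 2× C (H2) → no; 1× S (H1) → no; 1× O (H0) → no; 1× C (H3) → no.
No environment satisfies the query, so 0 matching atoms.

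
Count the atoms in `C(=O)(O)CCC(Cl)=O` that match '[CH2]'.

2

The query [CH2] means: aliphatic carbon with exactly two hydrogens.
Check the 8 heavy atoms by environment: 2× C (H2) → match; 2× C (H0) → no; 2× O (H0) → no; 1× Cl (H0) → no; 1× O (H1) → no.
That gives 2 matching atoms.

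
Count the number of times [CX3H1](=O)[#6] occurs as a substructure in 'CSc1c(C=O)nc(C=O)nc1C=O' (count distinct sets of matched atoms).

[CX3H1](=O)[#6] is the SMARTS for an aldehyde: an sp2 carbon with one H, double-bonded to O and single-bonded to carbon.
The molecule carries 3 separate instances of an aldehyde (-CHO) meeting every constraint; each maps to a distinct set of atoms, giving 3 matches.

3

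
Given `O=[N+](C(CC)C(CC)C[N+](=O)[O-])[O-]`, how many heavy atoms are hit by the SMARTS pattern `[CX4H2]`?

3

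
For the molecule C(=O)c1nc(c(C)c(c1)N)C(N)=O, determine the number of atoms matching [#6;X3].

7

Check the 13 heavy atoms by environment: 1× n (aromatic, X2) → no; 5× c (aromatic, X3) → match; 2× C (X3) → match; 2× O (X1) → no; 2× N (X3) → no; 1× C (X4) → no.
Summing the matching environments: 5 + 2 = 7 matching atoms.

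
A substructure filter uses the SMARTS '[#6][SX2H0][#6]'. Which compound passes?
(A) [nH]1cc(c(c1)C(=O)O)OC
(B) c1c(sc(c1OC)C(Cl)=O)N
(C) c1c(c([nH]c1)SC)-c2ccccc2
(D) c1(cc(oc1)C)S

[#6][SX2H0][#6] describes an aliphatic sulfur bridging two carbons with no H on the sulfur (a thioether).
(A) has a methoxy ether (-OCH3) but the bridging atom is O, not S.
(B) has a methoxy ether (-OCH3) but the bridging atom is O, not S.
(C) contains a methylthio ether (-SCH3), which satisfies every atom and bond constraint.
(D) has a thiol (-SH) but the sulfur has H1, not H0 bridging two carbons.
So the answer is (C).

C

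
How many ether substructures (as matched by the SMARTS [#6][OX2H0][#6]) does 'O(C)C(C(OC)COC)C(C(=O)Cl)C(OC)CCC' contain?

4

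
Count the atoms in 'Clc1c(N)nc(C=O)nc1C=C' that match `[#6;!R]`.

3

Check the 12 heavy atoms by environment: 2× n (aromatic, in 6-ring) → no; 4× c (aromatic, in 6-ring) → no; 1× Cl (acyclic) → no; 1× N (acyclic) → no; 3× C (acyclic) → match; 1× O (acyclic) → no.
That gives 3 matching atoms.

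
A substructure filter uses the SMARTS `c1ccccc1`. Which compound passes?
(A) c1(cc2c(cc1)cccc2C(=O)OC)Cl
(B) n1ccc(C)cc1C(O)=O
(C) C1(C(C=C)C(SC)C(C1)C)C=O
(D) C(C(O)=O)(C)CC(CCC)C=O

A

c1ccccc1 describes six aromatic carbons in a ring (a benzene ring).
(A) contains the required atom environment, so the pattern matches.
(B) has a methyl group (-CH3) but no six-membered all-carbon aromatic ring is present.
(C) has a methyl group (-CH3) but no six-membered all-carbon aromatic ring is present.
(D) has a methyl group (-CH3) but no six-membered all-carbon aromatic ring is present.
So the answer is (A).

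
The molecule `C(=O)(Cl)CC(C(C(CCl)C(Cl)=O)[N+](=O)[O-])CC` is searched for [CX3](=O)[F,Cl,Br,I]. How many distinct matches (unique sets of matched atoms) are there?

[CX3](=O)[F,Cl,Br,I] is the SMARTS for an acyl halide: a carbonyl carbon bonded to a halogen.
The molecule carries 2 separate instances of an acyl chloride (-C(=O)Cl) meeting every constraint; each maps to a distinct set of atoms, giving 2 matches.

2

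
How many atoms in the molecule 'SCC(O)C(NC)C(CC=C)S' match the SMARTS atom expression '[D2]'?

4

Check the 12 heavy atoms by environment: 3× C (D2) → match; 3× C (D3) → no; 2× S (D1) → no; 1× N (D2) → match; 2× C (D1) → no; 1× O (D1) → no.
Summing the matching environments: 3 + 1 = 4 matching atoms.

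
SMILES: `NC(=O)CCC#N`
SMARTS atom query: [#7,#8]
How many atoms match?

The query [#7,#8] means: nitrogen or oxygen (comma = OR).
Check the 7 heavy atoms by environment: 4× C → no; 1× O → match; 2× N → match.
Summing the matching environments: 1 + 2 = 3 matching atoms.

3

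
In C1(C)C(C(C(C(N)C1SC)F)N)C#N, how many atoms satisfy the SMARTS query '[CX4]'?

8

The query [CX4] means: C with X4: aliphatic carbon with exactly 4 total connections (bonds + H).
Check the 14 heavy atoms by environment: 8× C (X4) → match; 2× N (X3) → no; 1× S (X2) → no; 1× F (X1) → no; 1× C (X2) → no; 1× N (X1) → no.
That gives 8 matching atoms.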